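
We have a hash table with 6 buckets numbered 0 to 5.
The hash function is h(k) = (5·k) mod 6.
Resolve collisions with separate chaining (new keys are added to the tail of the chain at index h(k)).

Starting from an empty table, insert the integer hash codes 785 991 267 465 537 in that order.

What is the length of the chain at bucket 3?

3

785 -> bucket 1
991 -> bucket 5
267 -> bucket 3
465 -> bucket 3 (collision)
537 -> bucket 3 (collision)
Final buckets:
0: —
1: 785
2: —
3: 267 -> 465 -> 537
4: —
5: 991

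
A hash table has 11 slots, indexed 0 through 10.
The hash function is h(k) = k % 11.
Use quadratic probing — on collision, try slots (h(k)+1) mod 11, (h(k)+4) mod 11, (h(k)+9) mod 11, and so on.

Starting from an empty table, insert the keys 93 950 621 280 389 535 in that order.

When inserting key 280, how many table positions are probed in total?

93: h=5 -> slot 5
950: h=4 -> slot 4
621: h=5, probe 5,6 -> slot 6
280: h=5, probe 5,6,9 -> slot 9
389: h=4, probe 4,5,8 -> slot 8
535: h=7 -> slot 7
Table: [-, -, -, -, 950, 93, 621, 535, 389, 280, -]

3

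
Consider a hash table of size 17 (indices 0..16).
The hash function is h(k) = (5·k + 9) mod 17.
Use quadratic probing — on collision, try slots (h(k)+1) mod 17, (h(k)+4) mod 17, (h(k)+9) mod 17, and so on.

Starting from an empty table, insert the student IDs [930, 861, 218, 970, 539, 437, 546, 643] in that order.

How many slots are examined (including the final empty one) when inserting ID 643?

2

930: h=1 -> slot 1
861: h=13 -> slot 13
218: h=11 -> slot 11
970: h=14 -> slot 14
539: h=1, probe 1,2 -> slot 2
437: h=1, probe 1,2,5 -> slot 5
546: h=2, probe 2,3 -> slot 3
643: h=11, probe 11,12 -> slot 12
Table: [∅, 930, 539, 546, ∅, 437, ∅, ∅, ∅, ∅, ∅, 218, 643, 861, 970, ∅, ∅]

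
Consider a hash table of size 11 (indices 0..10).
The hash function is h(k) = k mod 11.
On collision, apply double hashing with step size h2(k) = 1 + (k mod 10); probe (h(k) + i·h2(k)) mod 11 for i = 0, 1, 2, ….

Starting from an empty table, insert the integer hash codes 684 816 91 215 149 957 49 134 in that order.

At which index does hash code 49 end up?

684 hashes to 2; slot 2 is free → place at 2.
816 hashes to 2, h2=7; 2 taken → place at 9.
91 hashes to 3; slot 3 is free → place at 3.
215 hashes to 6; slot 6 is free → place at 6.
149 hashes to 6, h2=10; 6 taken → place at 5.
957 hashes to 0; slot 0 is free → place at 0.
49 hashes to 5, h2=10; 5 taken → place at 4.
134 hashes to 2, h2=5; 2 taken → place at 7.
Table: [957, —, 684, 91, 49, 149, 215, 134, —, 816, —]

4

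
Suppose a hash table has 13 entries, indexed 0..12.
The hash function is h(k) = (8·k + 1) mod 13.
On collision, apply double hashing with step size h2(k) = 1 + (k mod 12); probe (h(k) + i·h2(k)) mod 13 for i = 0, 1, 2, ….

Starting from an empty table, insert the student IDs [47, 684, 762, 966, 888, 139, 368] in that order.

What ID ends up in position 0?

47

Insert 47: h=0, slot 0 empty -> index 0.
Insert 684: h=0, h2=1, slot 0 occupied -> index 1.
Insert 762: h=0, h2=7, slot 0 occupied -> index 7.
Insert 966: h=7, h2=7, slots 7,1 occupied -> index 8.
Insert 888: h=7, h2=1, slots 7,8 occupied -> index 9.
Insert 139: h=8, h2=8, slot 8 occupied -> index 3.
Insert 368: h=7, h2=9, slots 7,3 occupied -> index 12.
Table: [47, 684, -, 139, -, -, -, 762, 966, 888, -, -, 368]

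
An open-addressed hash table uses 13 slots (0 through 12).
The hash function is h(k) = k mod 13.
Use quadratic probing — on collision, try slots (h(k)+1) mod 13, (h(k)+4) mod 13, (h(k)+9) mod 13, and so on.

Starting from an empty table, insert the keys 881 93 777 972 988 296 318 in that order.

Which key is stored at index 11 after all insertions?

881: h=10 -> slot 10
93: h=2 -> slot 2
777: h=10, probe 10,11 -> slot 11
972: h=10, probe 10,11,1 -> slot 1
988: h=0 -> slot 0
296: h=10, probe 10,11,1,6 -> slot 6
318: h=6, probe 6,7 -> slot 7
Table: [988, 972, 93, _, _, _, 296, 318, _, _, 881, 777, _]

777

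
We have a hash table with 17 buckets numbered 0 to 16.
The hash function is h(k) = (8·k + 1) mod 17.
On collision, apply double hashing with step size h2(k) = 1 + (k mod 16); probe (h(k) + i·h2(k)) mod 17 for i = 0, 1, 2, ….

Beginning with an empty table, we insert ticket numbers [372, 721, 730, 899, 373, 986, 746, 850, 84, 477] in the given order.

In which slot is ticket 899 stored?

14

Insert 372: h=2, slot 2 empty → index 2.
Insert 721: h=6, slot 6 empty → index 6.
Insert 730: h=10, slot 10 empty → index 10.
Insert 899: h=2, h2=4, slots 2,6,10 occupied → index 14.
Insert 373: h=10, h2=6, slot 10 occupied → index 16.
Insert 986: h=1, slot 1 empty → index 1.
Insert 746: h=2, h2=11, slot 2 occupied → index 13.
Insert 850: h=1, h2=3, slot 1 occupied → index 4.
Insert 84: h=10, h2=5, slot 10 occupied → index 15.
Insert 477: h=9, slot 9 empty → index 9.
Table: [., 986, 372, ., 850, ., 721, ., ., 477, 730, ., ., 746, 899, 84, 373]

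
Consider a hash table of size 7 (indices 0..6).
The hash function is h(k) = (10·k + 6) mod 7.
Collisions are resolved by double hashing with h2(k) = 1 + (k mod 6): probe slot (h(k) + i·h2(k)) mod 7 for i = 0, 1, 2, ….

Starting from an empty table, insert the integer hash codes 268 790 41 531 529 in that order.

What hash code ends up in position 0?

268: h=5 => slot 5
790: h=3 => slot 3
41: h=3, h2=6, probe 3,2 => slot 2
531: h=3, h2=4, probe 3,0 => slot 0
529: h=4 => slot 4
Table: [531, —, 41, 790, 529, 268, —]

531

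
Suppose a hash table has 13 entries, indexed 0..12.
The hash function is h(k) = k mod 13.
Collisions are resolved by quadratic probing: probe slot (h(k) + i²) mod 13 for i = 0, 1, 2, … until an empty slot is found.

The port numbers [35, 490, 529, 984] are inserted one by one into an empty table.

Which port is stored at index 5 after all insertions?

Insert 35: h=9, slot 9 empty -> index 9.
Insert 490: h=9, slot 9 occupied -> index 10.
Insert 529: h=9, slots 9,10 occupied -> index 0.
Insert 984: h=9, slots 9,10,0 occupied -> index 5.
Table: [529, ., ., ., ., 984, ., ., ., 35, 490, ., .]

984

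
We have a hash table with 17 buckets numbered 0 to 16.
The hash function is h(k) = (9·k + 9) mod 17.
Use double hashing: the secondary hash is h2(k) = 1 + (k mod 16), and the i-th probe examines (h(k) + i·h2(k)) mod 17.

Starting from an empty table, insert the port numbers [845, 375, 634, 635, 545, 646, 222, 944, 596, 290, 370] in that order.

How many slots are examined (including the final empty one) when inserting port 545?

3

845: h=15 => slot 15
375: h=1 => slot 1
634: h=3 => slot 3
635: h=12 => slot 12
545: h=1, h2=2, probe 1,3,5 => slot 5
646: h=9 => slot 9
222: h=1, h2=15, probe 1,16 => slot 16
944: h=5, h2=1, probe 5,6 => slot 6
596: h=1, h2=5, probe 1,6,11 => slot 11
290: h=1, h2=3, probe 1,4 => slot 4
370: h=7 => slot 7
Table: [-, 375, -, 634, 290, 545, 944, 370, -, 646, -, 596, 635, -, -, 845, 222]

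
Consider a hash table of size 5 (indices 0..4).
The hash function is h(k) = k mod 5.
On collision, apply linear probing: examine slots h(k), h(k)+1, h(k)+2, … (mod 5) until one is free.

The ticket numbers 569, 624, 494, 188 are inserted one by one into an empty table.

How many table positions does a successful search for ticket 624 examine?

2

569: h=4 => slot 4
624: h=4, probe 4,0 => slot 0
494: h=4, probe 4,0,1 => slot 1
188: h=3 => slot 3
Table: [624, 494, _, 188, 569]
Lookup 624: h=4, probe 4,0 → found at 0.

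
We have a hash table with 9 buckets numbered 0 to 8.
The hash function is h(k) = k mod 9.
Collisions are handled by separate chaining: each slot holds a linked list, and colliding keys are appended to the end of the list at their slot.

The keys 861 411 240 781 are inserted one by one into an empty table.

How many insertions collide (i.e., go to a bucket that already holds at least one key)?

2

Insert 861: h=6, bucket 6 empty → new chain.
Insert 411: h=6, bucket 6 nonempty → append to chain.
Insert 240: h=6, bucket 6 nonempty → append to chain.
Insert 781: h=7, bucket 7 empty → new chain.
Final buckets:
0: _
1: _
2: _
3: _
4: _
5: _
6: 861 -> 411 -> 240
7: 781
8: _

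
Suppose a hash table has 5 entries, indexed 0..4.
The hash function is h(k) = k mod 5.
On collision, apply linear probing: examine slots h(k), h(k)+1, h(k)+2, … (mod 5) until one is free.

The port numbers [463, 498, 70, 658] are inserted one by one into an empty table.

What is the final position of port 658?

1

463 hashes to 3; slot 3 is free => place at 3.
498 hashes to 3; 3 taken => place at 4.
70 hashes to 0; slot 0 is free => place at 0.
658 hashes to 3; 3,4,0 taken => place at 1.
Table: [70, 658, ., 463, 498]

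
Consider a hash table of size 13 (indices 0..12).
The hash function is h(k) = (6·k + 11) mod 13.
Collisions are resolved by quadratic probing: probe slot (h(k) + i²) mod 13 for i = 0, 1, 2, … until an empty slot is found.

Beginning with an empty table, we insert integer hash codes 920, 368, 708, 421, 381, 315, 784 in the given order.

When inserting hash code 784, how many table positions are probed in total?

3

920: h=6 -> slot 6
368: h=9 -> slot 9
708: h=8 -> slot 8
421: h=2 -> slot 2
381: h=9, probe 9,10 -> slot 10
315: h=3 -> slot 3
784: h=9, probe 9,10,0 -> slot 0
Table: [784, ∅, 421, 315, ∅, ∅, 920, ∅, 708, 368, 381, ∅, ∅]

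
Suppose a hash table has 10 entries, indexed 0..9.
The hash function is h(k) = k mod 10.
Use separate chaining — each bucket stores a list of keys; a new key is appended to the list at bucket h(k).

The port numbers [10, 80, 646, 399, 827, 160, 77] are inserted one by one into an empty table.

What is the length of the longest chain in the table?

3

10 → bucket 0
80 → bucket 0 (collision)
646 → bucket 6
399 → bucket 9
827 → bucket 7
160 → bucket 0 (collision)
77 → bucket 7 (collision)
Final buckets:
0: 10 -> 80 -> 160
1: .
2: .
3: .
4: .
5: .
6: 646
7: 827 -> 77
8: .
9: 399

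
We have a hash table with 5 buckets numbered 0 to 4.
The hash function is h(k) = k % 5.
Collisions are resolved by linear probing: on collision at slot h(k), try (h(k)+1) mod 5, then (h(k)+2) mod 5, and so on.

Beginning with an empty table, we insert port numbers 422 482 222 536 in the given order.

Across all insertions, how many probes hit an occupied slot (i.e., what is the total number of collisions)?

3

422: h=2 => slot 2
482: h=2, probe 2,3 => slot 3
222: h=2, probe 2,3,4 => slot 4
536: h=1 => slot 1
Table: [—, 536, 422, 482, 222]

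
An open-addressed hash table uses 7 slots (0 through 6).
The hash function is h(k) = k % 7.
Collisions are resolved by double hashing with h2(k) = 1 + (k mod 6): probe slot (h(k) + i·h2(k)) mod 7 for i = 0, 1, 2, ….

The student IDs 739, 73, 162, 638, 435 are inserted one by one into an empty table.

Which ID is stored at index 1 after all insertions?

162

739 hashes to 4; slot 4 is free → place at 4.
73 hashes to 3; slot 3 is free → place at 3.
162 hashes to 1; slot 1 is free → place at 1.
638 hashes to 1, h2=3; 1,4 taken → place at 0.
435 hashes to 1, h2=4; 1 taken → place at 5.
Table: [638, 162, -, 73, 739, 435, -]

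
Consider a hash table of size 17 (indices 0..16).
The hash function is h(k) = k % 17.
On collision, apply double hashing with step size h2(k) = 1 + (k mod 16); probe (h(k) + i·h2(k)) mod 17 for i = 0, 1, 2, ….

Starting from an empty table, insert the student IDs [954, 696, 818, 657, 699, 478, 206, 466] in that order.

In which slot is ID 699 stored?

14

954: h=2 → slot 2
696: h=16 → slot 16
818: h=2, h2=3, probe 2,5 → slot 5
657: h=11 → slot 11
699: h=2, h2=12, probe 2,14 → slot 14
478: h=2, h2=15, probe 2,0 → slot 0
206: h=2, h2=15, probe 2,0,15 → slot 15
466: h=7 → slot 7
Table: [478, ., 954, ., ., 818, ., 466, ., ., ., 657, ., ., 699, 206, 696]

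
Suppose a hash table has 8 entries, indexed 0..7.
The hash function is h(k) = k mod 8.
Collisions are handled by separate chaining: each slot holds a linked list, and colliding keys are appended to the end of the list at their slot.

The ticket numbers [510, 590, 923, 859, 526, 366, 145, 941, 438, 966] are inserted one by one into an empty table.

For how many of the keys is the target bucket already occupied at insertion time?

510 → bucket 6
590 → bucket 6 (collision)
923 → bucket 3
859 → bucket 3 (collision)
526 → bucket 6 (collision)
366 → bucket 6 (collision)
145 → bucket 1
941 → bucket 5
438 → bucket 6 (collision)
966 → bucket 6 (collision)
Final buckets:
0: ∅
1: 145
2: ∅
3: 923 -> 859
4: ∅
5: 941
6: 510 -> 590 -> 526 -> 366 -> 438 -> 966
7: ∅

6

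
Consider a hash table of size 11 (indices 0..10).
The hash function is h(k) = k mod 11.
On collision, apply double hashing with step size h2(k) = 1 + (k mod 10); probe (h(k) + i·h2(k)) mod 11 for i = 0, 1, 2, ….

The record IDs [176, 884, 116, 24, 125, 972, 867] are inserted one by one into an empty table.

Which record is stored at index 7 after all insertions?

Insert 176: h=0, slot 0 empty -> index 0.
Insert 884: h=4, slot 4 empty -> index 4.
Insert 116: h=6, slot 6 empty -> index 6.
Insert 24: h=2, slot 2 empty -> index 2.
Insert 125: h=4, h2=6, slot 4 occupied -> index 10.
Insert 972: h=4, h2=3, slot 4 occupied -> index 7.
Insert 867: h=9, slot 9 empty -> index 9.
Table: [176, ∅, 24, ∅, 884, ∅, 116, 972, ∅, 867, 125]

972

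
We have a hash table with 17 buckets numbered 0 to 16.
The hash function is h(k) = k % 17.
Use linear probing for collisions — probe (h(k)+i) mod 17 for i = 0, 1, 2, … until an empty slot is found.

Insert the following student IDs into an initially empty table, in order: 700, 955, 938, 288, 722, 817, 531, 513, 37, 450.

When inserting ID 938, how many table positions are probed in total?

Insert 700: h=3, slot 3 empty → index 3.
Insert 955: h=3, slot 3 occupied → index 4.
Insert 938: h=3, slots 3,4 occupied → index 5.
Insert 288: h=16, slot 16 empty → index 16.
Insert 722: h=8, slot 8 empty → index 8.
Insert 817: h=1, slot 1 empty → index 1.
Insert 531: h=4, slots 4,5 occupied → index 6.
Insert 513: h=3, slots 3,4,5,6 occupied → index 7.
Insert 37: h=3, slots 3,4,5,6,7,8 occupied → index 9.
Insert 450: h=8, slots 8,9 occupied → index 10.
Table: [∅, 817, ∅, 700, 955, 938, 531, 513, 722, 37, 450, ∅, ∅, ∅, ∅, ∅, 288]

3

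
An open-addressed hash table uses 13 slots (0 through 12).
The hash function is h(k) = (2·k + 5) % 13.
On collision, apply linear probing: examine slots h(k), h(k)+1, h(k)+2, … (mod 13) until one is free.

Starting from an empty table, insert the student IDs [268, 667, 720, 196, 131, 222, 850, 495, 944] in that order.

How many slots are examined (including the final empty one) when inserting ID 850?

2

268 hashes to 8; slot 8 is free => place at 8.
667 hashes to 0; slot 0 is free => place at 0.
720 hashes to 2; slot 2 is free => place at 2.
196 hashes to 7; slot 7 is free => place at 7.
131 hashes to 7; 7,8 taken => place at 9.
222 hashes to 7; 7,8,9 taken => place at 10.
850 hashes to 2; 2 taken => place at 3.
495 hashes to 7; 7,8,9,10 taken => place at 11.
944 hashes to 8; 8,9,10,11 taken => place at 12.
Table: [667, _, 720, 850, _, _, _, 196, 268, 131, 222, 495, 944]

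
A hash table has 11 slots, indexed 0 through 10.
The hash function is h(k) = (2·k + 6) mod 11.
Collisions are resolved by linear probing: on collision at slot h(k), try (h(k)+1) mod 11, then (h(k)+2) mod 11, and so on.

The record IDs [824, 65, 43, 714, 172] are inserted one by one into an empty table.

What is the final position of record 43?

824 hashes to 4; slot 4 is free → place at 4.
65 hashes to 4; 4 taken → place at 5.
43 hashes to 4; 4,5 taken → place at 6.
714 hashes to 4; 4,5,6 taken → place at 7.
172 hashes to 9; slot 9 is free → place at 9.
Table: [—, —, —, —, 824, 65, 43, 714, —, 172, —]

6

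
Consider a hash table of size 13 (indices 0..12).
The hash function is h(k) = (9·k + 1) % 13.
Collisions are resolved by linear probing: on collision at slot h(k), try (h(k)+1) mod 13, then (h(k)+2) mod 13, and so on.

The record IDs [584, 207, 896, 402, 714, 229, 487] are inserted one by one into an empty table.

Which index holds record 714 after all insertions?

584 hashes to 5; slot 5 is free -> place at 5.
207 hashes to 5; 5 taken -> place at 6.
896 hashes to 5; 5,6 taken -> place at 7.
402 hashes to 5; 5,6,7 taken -> place at 8.
714 hashes to 5; 5,6,7,8 taken -> place at 9.
229 hashes to 8; 8,9 taken -> place at 10.
487 hashes to 3; slot 3 is free -> place at 3.
Table: [_, _, _, 487, _, 584, 207, 896, 402, 714, 229, _, _]

9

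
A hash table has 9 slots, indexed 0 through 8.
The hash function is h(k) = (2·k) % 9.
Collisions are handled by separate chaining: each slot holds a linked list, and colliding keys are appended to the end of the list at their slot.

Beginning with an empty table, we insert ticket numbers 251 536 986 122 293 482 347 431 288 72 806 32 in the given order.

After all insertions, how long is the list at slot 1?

251 -> bucket 7
536 -> bucket 1
986 -> bucket 1 (collision)
122 -> bucket 1 (collision)
293 -> bucket 1 (collision)
482 -> bucket 1 (collision)
347 -> bucket 1 (collision)
431 -> bucket 7 (collision)
288 -> bucket 0
72 -> bucket 0 (collision)
806 -> bucket 1 (collision)
32 -> bucket 1 (collision)
Final buckets:
0: 288 -> 72
1: 536 -> 986 -> 122 -> 293 -> 482 -> 347 -> 806 -> 32
2: -
3: -
4: -
5: -
6: -
7: 251 -> 431
8: -

8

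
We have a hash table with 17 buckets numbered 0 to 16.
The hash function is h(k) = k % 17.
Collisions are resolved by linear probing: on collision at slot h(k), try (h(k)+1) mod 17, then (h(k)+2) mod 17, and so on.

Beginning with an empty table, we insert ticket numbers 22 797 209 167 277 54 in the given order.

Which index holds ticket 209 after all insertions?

Insert 22: h=5, slot 5 empty -> index 5.
Insert 797: h=15, slot 15 empty -> index 15.
Insert 209: h=5, slot 5 occupied -> index 6.
Insert 167: h=14, slot 14 empty -> index 14.
Insert 277: h=5, slots 5,6 occupied -> index 7.
Insert 54: h=3, slot 3 empty -> index 3.
Table: [-, -, -, 54, -, 22, 209, 277, -, -, -, -, -, -, 167, 797, -]

6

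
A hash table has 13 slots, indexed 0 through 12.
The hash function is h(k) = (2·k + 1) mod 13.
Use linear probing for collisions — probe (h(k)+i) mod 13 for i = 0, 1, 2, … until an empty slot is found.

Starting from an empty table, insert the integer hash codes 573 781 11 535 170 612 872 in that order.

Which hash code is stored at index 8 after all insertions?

Insert 573: h=3, slot 3 empty => index 3.
Insert 781: h=3, slot 3 occupied => index 4.
Insert 11: h=10, slot 10 empty => index 10.
Insert 535: h=5, slot 5 empty => index 5.
Insert 170: h=3, slots 3,4,5 occupied => index 6.
Insert 612: h=3, slots 3,4,5,6 occupied => index 7.
Insert 872: h=3, slots 3,4,5,6,7 occupied => index 8.
Table: [-, -, -, 573, 781, 535, 170, 612, 872, -, 11, -, -]

872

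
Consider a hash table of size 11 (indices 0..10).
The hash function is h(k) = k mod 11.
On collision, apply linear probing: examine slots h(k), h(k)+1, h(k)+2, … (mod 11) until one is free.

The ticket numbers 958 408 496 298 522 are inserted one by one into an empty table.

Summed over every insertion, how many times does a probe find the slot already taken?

6

Insert 958: h=1, slot 1 empty → index 1.
Insert 408: h=1, slot 1 occupied → index 2.
Insert 496: h=1, slots 1,2 occupied → index 3.
Insert 298: h=1, slots 1,2,3 occupied → index 4.
Insert 522: h=5, slot 5 empty → index 5.
Table: [_, 958, 408, 496, 298, 522, _, _, _, _, _]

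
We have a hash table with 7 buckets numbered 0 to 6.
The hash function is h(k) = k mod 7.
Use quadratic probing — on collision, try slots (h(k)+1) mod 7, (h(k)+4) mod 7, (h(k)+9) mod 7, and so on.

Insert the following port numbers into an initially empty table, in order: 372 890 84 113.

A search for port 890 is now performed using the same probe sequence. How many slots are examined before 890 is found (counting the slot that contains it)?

Insert 372: h=1, slot 1 empty -> index 1.
Insert 890: h=1, slot 1 occupied -> index 2.
Insert 84: h=0, slot 0 empty -> index 0.
Insert 113: h=1, slots 1,2 occupied -> index 5.
Table: [84, 372, 890, -, -, 113, -]
Lookup 890: h=1, probe 1,2 → found at 2.

2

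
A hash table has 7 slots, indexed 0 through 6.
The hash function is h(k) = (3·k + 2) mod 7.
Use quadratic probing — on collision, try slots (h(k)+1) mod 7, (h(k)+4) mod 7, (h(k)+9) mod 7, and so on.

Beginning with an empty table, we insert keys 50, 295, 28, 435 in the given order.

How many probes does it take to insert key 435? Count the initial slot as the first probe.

4

50: h=5 => slot 5
295: h=5, probe 5,6 => slot 6
28: h=2 => slot 2
435: h=5, probe 5,6,2,0 => slot 0
Table: [435, _, 28, _, _, 50, 295]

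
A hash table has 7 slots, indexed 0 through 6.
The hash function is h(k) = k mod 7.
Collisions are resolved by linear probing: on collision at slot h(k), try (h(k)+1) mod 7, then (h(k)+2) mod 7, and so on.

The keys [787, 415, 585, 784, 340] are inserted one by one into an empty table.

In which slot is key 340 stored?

787 hashes to 3; slot 3 is free -> place at 3.
415 hashes to 2; slot 2 is free -> place at 2.
585 hashes to 4; slot 4 is free -> place at 4.
784 hashes to 0; slot 0 is free -> place at 0.
340 hashes to 4; 4 taken -> place at 5.
Table: [784, _, 415, 787, 585, 340, _]

5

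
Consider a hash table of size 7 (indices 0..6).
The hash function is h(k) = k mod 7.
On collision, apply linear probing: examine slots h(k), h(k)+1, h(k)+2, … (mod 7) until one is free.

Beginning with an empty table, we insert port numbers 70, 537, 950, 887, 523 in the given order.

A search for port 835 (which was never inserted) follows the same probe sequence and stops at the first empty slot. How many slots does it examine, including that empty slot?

2

70 hashes to 0; slot 0 is free → place at 0.
537 hashes to 5; slot 5 is free → place at 5.
950 hashes to 5; 5 taken → place at 6.
887 hashes to 5; 5,6,0 taken → place at 1.
523 hashes to 5; 5,6,0,1 taken → place at 2.
Table: [70, 887, 523, —, —, 537, 950]
Lookup 835: h=2, probe 2,3 → slot 3 empty, not found.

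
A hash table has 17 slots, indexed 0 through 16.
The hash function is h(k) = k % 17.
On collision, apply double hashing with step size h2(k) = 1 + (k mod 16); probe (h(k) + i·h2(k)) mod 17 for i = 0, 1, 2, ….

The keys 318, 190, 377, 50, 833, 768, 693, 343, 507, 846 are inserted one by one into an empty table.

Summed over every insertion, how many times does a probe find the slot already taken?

6

318 hashes to 12; slot 12 is free → place at 12.
190 hashes to 3; slot 3 is free → place at 3.
377 hashes to 3, h2=10; 3 taken → place at 13.
50 hashes to 16; slot 16 is free → place at 16.
833 hashes to 0; slot 0 is free → place at 0.
768 hashes to 3, h2=1; 3 taken → place at 4.
693 hashes to 13, h2=6; 13 taken → place at 2.
343 hashes to 3, h2=8; 3 taken → place at 11.
507 hashes to 14; slot 14 is free → place at 14.
846 hashes to 13, h2=15; 13,11 taken → place at 9.
Table: [833, ∅, 693, 190, 768, ∅, ∅, ∅, ∅, 846, ∅, 343, 318, 377, 507, ∅, 50]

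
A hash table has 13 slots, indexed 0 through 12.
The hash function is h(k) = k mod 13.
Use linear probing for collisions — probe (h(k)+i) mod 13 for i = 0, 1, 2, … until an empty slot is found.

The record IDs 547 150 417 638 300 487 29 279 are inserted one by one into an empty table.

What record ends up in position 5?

547: h=1 → slot 1
150: h=7 → slot 7
417: h=1, probe 1,2 → slot 2
638: h=1, probe 1,2,3 → slot 3
300: h=1, probe 1,2,3,4 → slot 4
487: h=6 → slot 6
29: h=3, probe 3,4,5 → slot 5
279: h=6, probe 6,7,8 → slot 8
Table: [-, 547, 417, 638, 300, 29, 487, 150, 279, -, -, -, -]

29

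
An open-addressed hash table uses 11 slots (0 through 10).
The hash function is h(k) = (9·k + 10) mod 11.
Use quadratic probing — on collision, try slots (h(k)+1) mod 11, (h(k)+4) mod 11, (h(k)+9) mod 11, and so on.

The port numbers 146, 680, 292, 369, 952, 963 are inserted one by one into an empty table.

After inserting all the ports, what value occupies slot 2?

146: h=4 -> slot 4
680: h=3 -> slot 3
292: h=9 -> slot 9
369: h=9, probe 9,10 -> slot 10
952: h=9, probe 9,10,2 -> slot 2
963: h=9, probe 9,10,2,7 -> slot 7
Table: [., ., 952, 680, 146, ., ., 963, ., 292, 369]

952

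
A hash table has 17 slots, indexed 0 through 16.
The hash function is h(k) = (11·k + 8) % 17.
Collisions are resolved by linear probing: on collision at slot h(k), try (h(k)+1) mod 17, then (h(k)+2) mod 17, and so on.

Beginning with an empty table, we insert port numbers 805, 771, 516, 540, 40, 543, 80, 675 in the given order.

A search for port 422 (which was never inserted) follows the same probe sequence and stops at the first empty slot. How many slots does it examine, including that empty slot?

Insert 805: h=6, slot 6 empty → index 6.
Insert 771: h=6, slot 6 occupied → index 7.
Insert 516: h=6, slots 6,7 occupied → index 8.
Insert 540: h=15, slot 15 empty → index 15.
Insert 40: h=6, slots 6,7,8 occupied → index 9.
Insert 543: h=14, slot 14 empty → index 14.
Insert 80: h=4, slot 4 empty → index 4.
Insert 675: h=4, slot 4 occupied → index 5.
Table: [-, -, -, -, 80, 675, 805, 771, 516, 40, -, -, -, -, 543, 540, -]
Lookup 422: h=9, probe 9,10 → slot 10 empty, not found.

2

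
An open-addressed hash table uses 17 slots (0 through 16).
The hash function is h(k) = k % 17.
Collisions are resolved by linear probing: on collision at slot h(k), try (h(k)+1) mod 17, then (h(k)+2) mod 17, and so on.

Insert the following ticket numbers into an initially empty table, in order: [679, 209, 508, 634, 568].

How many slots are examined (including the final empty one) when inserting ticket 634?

Insert 679: h=16, slot 16 empty → index 16.
Insert 209: h=5, slot 5 empty → index 5.
Insert 508: h=15, slot 15 empty → index 15.
Insert 634: h=5, slot 5 occupied → index 6.
Insert 568: h=7, slot 7 empty → index 7.
Table: [—, —, —, —, —, 209, 634, 568, —, —, —, —, —, —, —, 508, 679]

2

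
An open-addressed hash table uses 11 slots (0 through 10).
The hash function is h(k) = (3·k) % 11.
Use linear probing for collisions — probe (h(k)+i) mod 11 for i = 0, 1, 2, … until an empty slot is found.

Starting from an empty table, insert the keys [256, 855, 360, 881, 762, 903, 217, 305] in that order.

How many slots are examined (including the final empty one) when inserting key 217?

5

256 hashes to 9; slot 9 is free => place at 9.
855 hashes to 2; slot 2 is free => place at 2.
360 hashes to 2; 2 taken => place at 3.
881 hashes to 3; 3 taken => place at 4.
762 hashes to 9; 9 taken => place at 10.
903 hashes to 3; 3,4 taken => place at 5.
217 hashes to 2; 2,3,4,5 taken => place at 6.
305 hashes to 2; 2,3,4,5,6 taken => place at 7.
Table: [., ., 855, 360, 881, 903, 217, 305, ., 256, 762]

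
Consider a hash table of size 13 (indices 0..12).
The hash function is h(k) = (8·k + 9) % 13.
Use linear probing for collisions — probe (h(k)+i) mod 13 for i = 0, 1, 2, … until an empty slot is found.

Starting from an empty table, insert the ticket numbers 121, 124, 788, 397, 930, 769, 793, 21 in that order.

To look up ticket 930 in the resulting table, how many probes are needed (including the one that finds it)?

Insert 121: h=2, slot 2 empty => index 2.
Insert 124: h=0, slot 0 empty => index 0.
Insert 788: h=8, slot 8 empty => index 8.
Insert 397: h=0, slot 0 occupied => index 1.
Insert 930: h=0, slots 0,1,2 occupied => index 3.
Insert 769: h=12, slot 12 empty => index 12.
Insert 793: h=9, slot 9 empty => index 9.
Insert 21: h=8, slots 8,9 occupied => index 10.
Table: [124, 397, 121, 930, _, _, _, _, 788, 793, 21, _, 769]
Lookup 930: h=0, probe 0,1,2,3 → found at 3.

4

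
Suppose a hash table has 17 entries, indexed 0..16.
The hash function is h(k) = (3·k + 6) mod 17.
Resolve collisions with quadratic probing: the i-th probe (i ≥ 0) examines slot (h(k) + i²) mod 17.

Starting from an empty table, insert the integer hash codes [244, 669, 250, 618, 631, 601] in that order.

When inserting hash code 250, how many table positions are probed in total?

2

244: h=7 -> slot 7
669: h=7, probe 7,8 -> slot 8
250: h=8, probe 8,9 -> slot 9
618: h=7, probe 7,8,11 -> slot 11
631: h=12 -> slot 12
601: h=7, probe 7,8,11,16 -> slot 16
Table: [., ., ., ., ., ., ., 244, 669, 250, ., 618, 631, ., ., ., 601]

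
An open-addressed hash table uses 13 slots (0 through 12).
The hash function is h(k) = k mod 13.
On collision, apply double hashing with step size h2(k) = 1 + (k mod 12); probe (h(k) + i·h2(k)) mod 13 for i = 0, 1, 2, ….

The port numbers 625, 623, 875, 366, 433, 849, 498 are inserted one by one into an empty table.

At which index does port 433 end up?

Insert 625: h=1, slot 1 empty -> index 1.
Insert 623: h=12, slot 12 empty -> index 12.
Insert 875: h=4, slot 4 empty -> index 4.
Insert 366: h=2, slot 2 empty -> index 2.
Insert 433: h=4, h2=2, slot 4 occupied -> index 6.
Insert 849: h=4, h2=10, slots 4,1 occupied -> index 11.
Insert 498: h=4, h2=7, slots 4,11 occupied -> index 5.
Table: [., 625, 366, ., 875, 498, 433, ., ., ., ., 849, 623]

6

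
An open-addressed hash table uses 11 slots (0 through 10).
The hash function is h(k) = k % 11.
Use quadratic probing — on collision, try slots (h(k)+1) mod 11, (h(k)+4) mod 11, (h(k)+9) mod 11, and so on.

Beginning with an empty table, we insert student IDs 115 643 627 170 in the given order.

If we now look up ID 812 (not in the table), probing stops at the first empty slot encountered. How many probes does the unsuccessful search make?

2

115: h=5 -> slot 5
643: h=5, probe 5,6 -> slot 6
627: h=0 -> slot 0
170: h=5, probe 5,6,9 -> slot 9
Table: [627, ∅, ∅, ∅, ∅, 115, 643, ∅, ∅, 170, ∅]
Lookup 812: h=9, probe 9,10 → slot 10 empty, not found.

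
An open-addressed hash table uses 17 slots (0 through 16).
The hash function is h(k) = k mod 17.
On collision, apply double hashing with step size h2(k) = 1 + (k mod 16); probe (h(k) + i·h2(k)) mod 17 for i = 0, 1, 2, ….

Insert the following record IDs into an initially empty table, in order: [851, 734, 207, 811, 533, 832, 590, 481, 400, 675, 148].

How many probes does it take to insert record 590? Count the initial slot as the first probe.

Insert 851: h=1, slot 1 empty -> index 1.
Insert 734: h=3, slot 3 empty -> index 3.
Insert 207: h=3, h2=16, slot 3 occupied -> index 2.
Insert 811: h=12, slot 12 empty -> index 12.
Insert 533: h=6, slot 6 empty -> index 6.
Insert 832: h=16, slot 16 empty -> index 16.
Insert 590: h=12, h2=15, slot 12 occupied -> index 10.
Insert 481: h=5, slot 5 empty -> index 5.
Insert 400: h=9, slot 9 empty -> index 9.
Insert 675: h=12, h2=4, slots 12,16,3 occupied -> index 7.
Insert 148: h=12, h2=5, slot 12 occupied -> index 0.
Table: [148, 851, 207, 734, —, 481, 533, 675, —, 400, 590, —, 811, —, —, —, 832]

2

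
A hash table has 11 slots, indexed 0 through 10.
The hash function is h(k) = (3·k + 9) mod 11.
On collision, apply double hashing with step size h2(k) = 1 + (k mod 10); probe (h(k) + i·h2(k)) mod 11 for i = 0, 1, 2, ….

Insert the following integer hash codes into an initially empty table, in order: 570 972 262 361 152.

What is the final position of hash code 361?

Insert 570: h=3, slot 3 empty => index 3.
Insert 972: h=10, slot 10 empty => index 10.
Insert 262: h=3, h2=3, slot 3 occupied => index 6.
Insert 361: h=3, h2=2, slot 3 occupied => index 5.
Insert 152: h=3, h2=3, slots 3,6 occupied => index 9.
Table: [., ., ., 570, ., 361, 262, ., ., 152, 972]

5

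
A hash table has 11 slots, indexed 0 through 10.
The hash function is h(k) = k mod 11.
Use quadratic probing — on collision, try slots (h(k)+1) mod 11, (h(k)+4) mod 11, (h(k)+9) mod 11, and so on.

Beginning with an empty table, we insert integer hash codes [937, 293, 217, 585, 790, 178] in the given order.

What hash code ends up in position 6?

178

Insert 937: h=2, slot 2 empty → index 2.
Insert 293: h=7, slot 7 empty → index 7.
Insert 217: h=8, slot 8 empty → index 8.
Insert 585: h=2, slot 2 occupied → index 3.
Insert 790: h=9, slot 9 empty → index 9.
Insert 178: h=2, slots 2,3 occupied → index 6.
Table: [-, -, 937, 585, -, -, 178, 293, 217, 790, -]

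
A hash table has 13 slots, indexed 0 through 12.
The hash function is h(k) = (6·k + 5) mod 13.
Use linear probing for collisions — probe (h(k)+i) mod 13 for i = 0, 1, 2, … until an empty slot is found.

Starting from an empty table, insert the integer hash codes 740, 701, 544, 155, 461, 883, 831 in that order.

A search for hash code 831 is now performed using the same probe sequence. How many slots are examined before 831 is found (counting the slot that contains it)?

6

740 hashes to 12; slot 12 is free → place at 12.
701 hashes to 12; 12 taken → place at 0.
544 hashes to 6; slot 6 is free → place at 6.
155 hashes to 12; 12,0 taken → place at 1.
461 hashes to 2; slot 2 is free → place at 2.
883 hashes to 12; 12,0,1,2 taken → place at 3.
831 hashes to 12; 12,0,1,2,3 taken → place at 4.
Table: [701, 155, 461, 883, 831, -, 544, -, -, -, -, -, 740]
Lookup 831: h=12, probe 12,0,1,2,3,4 → found at 4.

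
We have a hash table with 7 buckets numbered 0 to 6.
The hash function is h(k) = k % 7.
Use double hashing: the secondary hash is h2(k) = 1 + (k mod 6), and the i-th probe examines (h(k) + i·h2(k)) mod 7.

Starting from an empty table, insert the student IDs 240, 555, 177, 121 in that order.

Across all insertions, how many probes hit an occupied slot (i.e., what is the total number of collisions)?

240: h=2 → slot 2
555: h=2, h2=4, probe 2,6 → slot 6
177: h=2, h2=4, probe 2,6,3 → slot 3
121: h=2, h2=2, probe 2,4 → slot 4
Table: [., ., 240, 177, 121, ., 555]

4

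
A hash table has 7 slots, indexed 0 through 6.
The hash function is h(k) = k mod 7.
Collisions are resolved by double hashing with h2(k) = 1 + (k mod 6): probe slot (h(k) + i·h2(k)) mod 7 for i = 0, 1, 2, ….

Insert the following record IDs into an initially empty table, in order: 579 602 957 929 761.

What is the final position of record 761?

579: h=5 → slot 5
602: h=0 → slot 0
957: h=5, h2=4, probe 5,2 → slot 2
929: h=5, h2=6, probe 5,4 → slot 4
761: h=5, h2=6, probe 5,4,3 → slot 3
Table: [602, —, 957, 761, 929, 579, —]

3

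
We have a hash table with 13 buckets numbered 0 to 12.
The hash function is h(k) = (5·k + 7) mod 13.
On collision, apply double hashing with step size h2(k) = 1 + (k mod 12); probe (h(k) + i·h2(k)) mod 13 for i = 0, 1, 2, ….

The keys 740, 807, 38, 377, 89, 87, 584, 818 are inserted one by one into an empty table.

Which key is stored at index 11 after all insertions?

584

740 hashes to 2; slot 2 is free => place at 2.
807 hashes to 12; slot 12 is free => place at 12.
38 hashes to 2, h2=3; 2 taken => place at 5.
377 hashes to 7; slot 7 is free => place at 7.
89 hashes to 10; slot 10 is free => place at 10.
87 hashes to 0; slot 0 is free => place at 0.
584 hashes to 2, h2=9; 2 taken => place at 11.
818 hashes to 2, h2=3; 2,5 taken => place at 8.
Table: [87, ∅, 740, ∅, ∅, 38, ∅, 377, 818, ∅, 89, 584, 807]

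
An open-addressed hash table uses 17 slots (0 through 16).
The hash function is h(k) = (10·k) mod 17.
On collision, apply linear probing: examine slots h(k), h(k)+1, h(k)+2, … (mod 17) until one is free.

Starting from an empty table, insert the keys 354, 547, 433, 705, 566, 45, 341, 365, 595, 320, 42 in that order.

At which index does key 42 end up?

1

Insert 354: h=4, slot 4 empty => index 4.
Insert 547: h=13, slot 13 empty => index 13.
Insert 433: h=12, slot 12 empty => index 12.
Insert 705: h=12, slots 12,13 occupied => index 14.
Insert 566: h=16, slot 16 empty => index 16.
Insert 45: h=8, slot 8 empty => index 8.
Insert 341: h=10, slot 10 empty => index 10.
Insert 365: h=12, slots 12,13,14 occupied => index 15.
Insert 595: h=0, slot 0 empty => index 0.
Insert 320: h=4, slot 4 occupied => index 5.
Insert 42: h=12, slots 12,13,14,15,16,0 occupied => index 1.
Table: [595, 42, ∅, ∅, 354, 320, ∅, ∅, 45, ∅, 341, ∅, 433, 547, 705, 365, 566]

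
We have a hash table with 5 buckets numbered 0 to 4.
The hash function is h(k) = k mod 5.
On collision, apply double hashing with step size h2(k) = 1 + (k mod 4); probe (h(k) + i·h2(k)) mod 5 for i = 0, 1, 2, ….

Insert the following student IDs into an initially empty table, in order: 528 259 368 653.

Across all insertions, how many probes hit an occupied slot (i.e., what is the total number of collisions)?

4

528: h=3 => slot 3
259: h=4 => slot 4
368: h=3, h2=1, probe 3,4,0 => slot 0
653: h=3, h2=2, probe 3,0,2 => slot 2
Table: [368, _, 653, 528, 259]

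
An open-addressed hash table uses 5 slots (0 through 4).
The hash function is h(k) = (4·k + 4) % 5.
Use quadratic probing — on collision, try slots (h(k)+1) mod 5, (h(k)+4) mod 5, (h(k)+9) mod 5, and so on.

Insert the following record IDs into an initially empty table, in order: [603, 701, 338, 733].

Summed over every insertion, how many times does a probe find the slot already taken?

603: h=1 → slot 1
701: h=3 → slot 3
338: h=1, probe 1,2 → slot 2
733: h=1, probe 1,2,0 → slot 0
Table: [733, 603, 338, 701, ∅]

3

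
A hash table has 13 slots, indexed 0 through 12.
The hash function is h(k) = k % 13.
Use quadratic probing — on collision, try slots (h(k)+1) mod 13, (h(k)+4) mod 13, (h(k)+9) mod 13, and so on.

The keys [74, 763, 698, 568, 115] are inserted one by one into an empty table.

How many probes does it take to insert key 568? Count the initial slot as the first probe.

4

74 hashes to 9; slot 9 is free → place at 9.
763 hashes to 9; 9 taken → place at 10.
698 hashes to 9; 9,10 taken → place at 0.
568 hashes to 9; 9,10,0 taken → place at 5.
115 hashes to 11; slot 11 is free → place at 11.
Table: [698, -, -, -, -, 568, -, -, -, 74, 763, 115, -]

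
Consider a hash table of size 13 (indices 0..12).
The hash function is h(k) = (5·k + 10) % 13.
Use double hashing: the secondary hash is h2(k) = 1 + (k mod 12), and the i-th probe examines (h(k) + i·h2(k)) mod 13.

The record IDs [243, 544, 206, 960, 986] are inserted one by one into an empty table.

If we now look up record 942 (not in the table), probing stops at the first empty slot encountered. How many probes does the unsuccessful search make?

243: h=3 → slot 3
544: h=0 → slot 0
206: h=0, h2=3, probe 0,3,6 → slot 6
960: h=0, h2=1, probe 0,1 → slot 1
986: h=0, h2=3, probe 0,3,6,9 → slot 9
Table: [544, 960, —, 243, —, —, 206, —, —, 986, —, —, —]
Lookup 942: h=1, h2=7, probe 1,8 → slot 8 empty, not found.

2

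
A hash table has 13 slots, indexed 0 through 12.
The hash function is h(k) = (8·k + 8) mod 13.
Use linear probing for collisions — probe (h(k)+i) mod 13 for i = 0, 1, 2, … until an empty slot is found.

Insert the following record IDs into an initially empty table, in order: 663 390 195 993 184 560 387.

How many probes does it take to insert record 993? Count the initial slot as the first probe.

3

663: h=8 -> slot 8
390: h=8, probe 8,9 -> slot 9
195: h=8, probe 8,9,10 -> slot 10
993: h=9, probe 9,10,11 -> slot 11
184: h=11, probe 11,12 -> slot 12
560: h=3 -> slot 3
387: h=10, probe 10,11,12,0 -> slot 0
Table: [387, ∅, ∅, 560, ∅, ∅, ∅, ∅, 663, 390, 195, 993, 184]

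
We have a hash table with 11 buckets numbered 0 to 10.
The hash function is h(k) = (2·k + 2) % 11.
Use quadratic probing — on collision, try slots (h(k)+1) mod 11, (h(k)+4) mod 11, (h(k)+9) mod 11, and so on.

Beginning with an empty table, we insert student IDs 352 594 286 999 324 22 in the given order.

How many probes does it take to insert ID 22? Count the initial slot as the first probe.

4

352: h=2 → slot 2
594: h=2, probe 2,3 → slot 3
286: h=2, probe 2,3,6 → slot 6
999: h=9 → slot 9
324: h=1 → slot 1
22: h=2, probe 2,3,6,0 → slot 0
Table: [22, 324, 352, 594, _, _, 286, _, _, 999, _]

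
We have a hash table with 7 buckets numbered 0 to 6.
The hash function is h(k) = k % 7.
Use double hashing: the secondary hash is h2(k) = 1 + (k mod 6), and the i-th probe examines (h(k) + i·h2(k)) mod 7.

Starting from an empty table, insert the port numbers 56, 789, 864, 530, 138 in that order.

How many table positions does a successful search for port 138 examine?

2

56 hashes to 0; slot 0 is free => place at 0.
789 hashes to 5; slot 5 is free => place at 5.
864 hashes to 3; slot 3 is free => place at 3.
530 hashes to 5, h2=3; 5 taken => place at 1.
138 hashes to 5, h2=1; 5 taken => place at 6.
Table: [56, 530, —, 864, —, 789, 138]
Lookup 138: h=5, h2=1, probe 5,6 → found at 6.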